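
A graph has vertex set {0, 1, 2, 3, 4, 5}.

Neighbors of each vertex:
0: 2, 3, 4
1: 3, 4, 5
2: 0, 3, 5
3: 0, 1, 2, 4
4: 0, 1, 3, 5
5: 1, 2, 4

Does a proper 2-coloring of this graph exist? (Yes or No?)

1, 3, 4 form a triangle, so at least 3 colors are needed.
So 2 colors are not enough.

No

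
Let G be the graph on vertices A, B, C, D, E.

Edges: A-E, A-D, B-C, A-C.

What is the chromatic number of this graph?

2

A and C are adjacent, so at least 2 colors are needed.
2 colors suffice: color red → {A, B}; color blue → {C, D, E}. Every edge joins two different colors.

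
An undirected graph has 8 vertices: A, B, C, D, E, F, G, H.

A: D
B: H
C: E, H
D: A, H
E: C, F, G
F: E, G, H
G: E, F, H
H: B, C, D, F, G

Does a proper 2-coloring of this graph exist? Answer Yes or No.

E, F, G are mutually adjacent, so at least 3 colors are needed.
So 2 colors are not enough.

No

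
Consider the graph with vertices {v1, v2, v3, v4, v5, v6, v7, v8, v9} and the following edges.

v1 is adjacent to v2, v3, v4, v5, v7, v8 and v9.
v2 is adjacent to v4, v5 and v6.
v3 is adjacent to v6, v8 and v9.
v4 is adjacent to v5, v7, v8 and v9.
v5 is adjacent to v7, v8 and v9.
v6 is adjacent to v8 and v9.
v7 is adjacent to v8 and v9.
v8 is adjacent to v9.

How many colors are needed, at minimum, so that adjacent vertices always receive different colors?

6

v1, v4, v5, v7, v8, v9 form a clique, so at least 6 colors are needed.
6 colors suffice: color 1 → {v2, v9}; color 2 → {v8}; color 3 → {v1, v6}; color 4 → {v3, v4}; color 5 → {v5}; color 6 → {v7}. No two adjacent vertices share a color.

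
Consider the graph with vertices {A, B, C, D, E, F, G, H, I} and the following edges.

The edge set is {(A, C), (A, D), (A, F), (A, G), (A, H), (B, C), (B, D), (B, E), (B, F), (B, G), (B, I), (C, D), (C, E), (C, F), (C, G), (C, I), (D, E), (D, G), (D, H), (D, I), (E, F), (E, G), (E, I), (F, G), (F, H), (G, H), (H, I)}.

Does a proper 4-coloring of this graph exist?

No

B, C, D, E, I are mutually adjacent (a clique of size 5), so at least 5 colors are needed.
So 4 colors are not enough.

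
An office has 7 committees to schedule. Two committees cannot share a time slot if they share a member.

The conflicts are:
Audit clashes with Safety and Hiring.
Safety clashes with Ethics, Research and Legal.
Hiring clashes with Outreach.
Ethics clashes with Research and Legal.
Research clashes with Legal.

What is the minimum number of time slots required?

4

Safety, Ethics, Research, Legal are mutually in conflict, so at least 4 time slots are needed.
A valid assignment using 4 time slots: Audit=2, Safety=1, Hiring=1, Ethics=2, Research=3, Outreach=2, Legal=4. No two conflicting committees share a time slot.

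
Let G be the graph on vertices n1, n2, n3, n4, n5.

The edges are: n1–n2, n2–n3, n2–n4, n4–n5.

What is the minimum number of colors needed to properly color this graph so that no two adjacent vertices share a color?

2

n2 and n4 are adjacent, so at least 2 colors are needed.
One proper 2-coloring: n1=blue, n2=red, n3=blue, n4=blue, n5=red. Each edge has distinct colors on its endpoints.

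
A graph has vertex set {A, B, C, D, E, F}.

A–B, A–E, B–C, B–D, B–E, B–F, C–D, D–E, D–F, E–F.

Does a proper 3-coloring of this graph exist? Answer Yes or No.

No

B, D, E, F form a clique, so at least 4 colors are needed.
So 3 colors are not enough.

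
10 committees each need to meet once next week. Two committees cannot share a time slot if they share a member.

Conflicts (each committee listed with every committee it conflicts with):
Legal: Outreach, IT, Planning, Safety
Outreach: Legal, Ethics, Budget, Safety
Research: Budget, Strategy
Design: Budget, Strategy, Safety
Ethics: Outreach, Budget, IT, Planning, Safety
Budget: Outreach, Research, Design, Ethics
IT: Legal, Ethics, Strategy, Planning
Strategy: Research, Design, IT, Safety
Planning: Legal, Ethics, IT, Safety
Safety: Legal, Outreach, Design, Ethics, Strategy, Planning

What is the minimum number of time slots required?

Design, Strategy, Safety pairwise conflict, so at least 3 time slots are needed.
3 time slots suffice: time slot 1 → {Budget, IT, Safety}; time slot 2 → {Legal, Ethics, Strategy}; time slot 3 → {Outreach, Research, Design, Planning}. Each listed conflict is separated.

3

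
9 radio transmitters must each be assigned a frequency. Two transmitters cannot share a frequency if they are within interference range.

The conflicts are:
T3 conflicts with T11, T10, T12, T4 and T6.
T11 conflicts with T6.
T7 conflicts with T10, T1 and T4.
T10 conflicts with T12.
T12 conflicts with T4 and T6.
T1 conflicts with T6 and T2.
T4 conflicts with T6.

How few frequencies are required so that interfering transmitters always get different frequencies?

4

T3, T12, T4, T6 all conflict with each other, so at least 4 frequencies are needed.
A valid assignment using 4 frequencies: T3=2, T11=3, T7=2, T10=1, T12=4, T1=3, T4=3, T6=1, T2=1. Every pair that conflicts lands in different frequencies.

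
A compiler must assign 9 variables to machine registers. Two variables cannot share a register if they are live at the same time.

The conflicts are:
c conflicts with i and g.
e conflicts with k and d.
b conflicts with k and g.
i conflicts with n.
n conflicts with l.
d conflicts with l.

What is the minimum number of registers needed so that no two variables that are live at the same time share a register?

3

The cycle d-l-n-i-c-g-b-k-e-d has odd length 9, so it cannot be 2-colored; at least 3 registers are needed.
3 registers suffice: register 1 → {c, k, l}; register 2 → {e, b, i}; register 3 → {n, g, d}. Each listed conflict is separated.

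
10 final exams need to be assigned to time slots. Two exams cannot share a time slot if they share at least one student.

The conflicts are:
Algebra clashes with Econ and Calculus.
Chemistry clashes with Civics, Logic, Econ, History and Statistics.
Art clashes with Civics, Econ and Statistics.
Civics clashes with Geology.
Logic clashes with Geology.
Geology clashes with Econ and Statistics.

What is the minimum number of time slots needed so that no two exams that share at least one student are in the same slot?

2

Chemistry and History conflict, so at least 2 time slots are needed.
2 time slots suffice: Algebra=1, Chemistry=1, Art=1, Civics=2, Logic=2, Geology=1, Econ=2, Calculus=2, History=2, Statistics=2. Each listed conflict is separated.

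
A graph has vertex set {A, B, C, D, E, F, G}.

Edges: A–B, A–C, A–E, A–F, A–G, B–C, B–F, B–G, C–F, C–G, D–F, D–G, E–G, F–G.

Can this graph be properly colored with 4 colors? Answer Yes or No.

No

A, B, C, F, G are pairwise adjacent (a clique of size 5), so at least 5 colors are needed.
So 4 colors are not enough.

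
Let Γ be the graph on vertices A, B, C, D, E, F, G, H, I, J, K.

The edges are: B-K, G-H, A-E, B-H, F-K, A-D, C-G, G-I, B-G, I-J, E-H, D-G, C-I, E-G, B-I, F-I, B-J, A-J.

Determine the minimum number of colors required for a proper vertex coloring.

B, I, J are mutually adjacent, so at least 3 colors are needed.
One proper 3-coloring: A=2, B=3, C=3, D=3, E=3, F=1, G=1, H=2, I=2, J=1, K=2. Every edge joins two different colors.

3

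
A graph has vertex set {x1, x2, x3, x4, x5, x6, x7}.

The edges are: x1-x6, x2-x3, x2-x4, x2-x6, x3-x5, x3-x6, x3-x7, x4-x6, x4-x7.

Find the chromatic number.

3

x2, x4, x6 are mutually adjacent, so at least 3 colors are needed.
A valid assignment using 3 colors: x1=2, x2=3, x3=2, x4=2, x5=1, x6=1, x7=1. No two adjacent vertices share a color.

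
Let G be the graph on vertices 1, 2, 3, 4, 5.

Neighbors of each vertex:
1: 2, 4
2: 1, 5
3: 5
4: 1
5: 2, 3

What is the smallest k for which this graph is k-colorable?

2

1 and 4 are adjacent, so at least 2 colors are needed.
2 colors suffice: color a → {1, 5}; color b → {2, 3, 4}. Every edge joins two different colors.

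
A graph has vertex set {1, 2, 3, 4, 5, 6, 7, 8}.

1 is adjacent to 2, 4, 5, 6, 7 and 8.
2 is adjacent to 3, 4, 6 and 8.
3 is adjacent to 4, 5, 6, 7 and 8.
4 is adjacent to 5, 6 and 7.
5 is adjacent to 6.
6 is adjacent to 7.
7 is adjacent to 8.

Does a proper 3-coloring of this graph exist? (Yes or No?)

2, 3, 4, 6 form a clique, so at least 4 colors are needed.
So 3 colors are not enough.

No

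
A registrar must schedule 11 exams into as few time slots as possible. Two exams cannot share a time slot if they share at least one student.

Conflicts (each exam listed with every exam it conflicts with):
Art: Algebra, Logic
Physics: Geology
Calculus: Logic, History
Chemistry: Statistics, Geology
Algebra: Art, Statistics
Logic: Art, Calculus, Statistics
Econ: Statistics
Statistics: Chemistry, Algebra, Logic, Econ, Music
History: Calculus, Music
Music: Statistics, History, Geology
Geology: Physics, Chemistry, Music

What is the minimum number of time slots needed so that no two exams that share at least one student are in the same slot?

The cycle History-Music-Statistics-Logic-Calculus-History has odd length 5, so it cannot be 2-colored; at least 3 time slots are needed.
A valid assignment using 3 time slots: Art=1, Physics=2, Calculus=1, Chemistry=2, Algebra=2, Logic=2, Econ=2, Statistics=1, History=3, Music=2, Geology=1. Each listed conflict is separated.

3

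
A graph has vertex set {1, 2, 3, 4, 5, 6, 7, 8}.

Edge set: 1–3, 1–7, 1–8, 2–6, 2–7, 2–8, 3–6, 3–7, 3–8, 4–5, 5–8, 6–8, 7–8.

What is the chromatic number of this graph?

4

1, 3, 7, 8 form a clique, so at least 4 colors are needed.
4 colors suffice: 1=d, 2=b, 3=b, 4=a, 5=b, 6=c, 7=c, 8=a. No two adjacent vertices share a color.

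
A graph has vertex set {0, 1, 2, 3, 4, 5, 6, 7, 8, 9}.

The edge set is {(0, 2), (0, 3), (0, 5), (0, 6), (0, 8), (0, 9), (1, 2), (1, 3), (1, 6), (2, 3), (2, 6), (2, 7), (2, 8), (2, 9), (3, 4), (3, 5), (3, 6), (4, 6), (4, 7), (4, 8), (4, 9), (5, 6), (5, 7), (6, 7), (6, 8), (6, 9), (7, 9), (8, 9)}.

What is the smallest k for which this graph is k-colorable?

0, 2, 6, 8, 9 form a clique, so at least 5 colors are needed.
5 colors suffice: 0=d, 1=d, 2=b, 3=c, 4=b, 5=b, 6=a, 7=d, 8=e, 9=c. No two adjacent vertices share a color.

5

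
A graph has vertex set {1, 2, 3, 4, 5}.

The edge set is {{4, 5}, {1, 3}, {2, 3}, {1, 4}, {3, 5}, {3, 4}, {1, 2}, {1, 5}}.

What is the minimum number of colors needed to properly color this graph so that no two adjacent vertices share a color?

4

1, 3, 4, 5 are pairwise adjacent (a clique of size 4), so at least 4 colors are needed.
4 colors suffice: color red → {3}; color blue → {1}; color green → {2, 4}; color yellow → {5}. No two adjacent vertices share a color.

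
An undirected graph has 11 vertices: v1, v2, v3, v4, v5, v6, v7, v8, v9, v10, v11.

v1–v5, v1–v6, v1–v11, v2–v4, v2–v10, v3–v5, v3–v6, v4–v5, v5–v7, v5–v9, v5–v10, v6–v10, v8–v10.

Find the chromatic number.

2

v5 and v10 are adjacent, so at least 2 colors are needed.
2 colors suffice: color 1 → {v2, v5, v6, v8, v11}; color 2 → {v1, v3, v4, v7, v9, v10}. No two adjacent vertices share a color.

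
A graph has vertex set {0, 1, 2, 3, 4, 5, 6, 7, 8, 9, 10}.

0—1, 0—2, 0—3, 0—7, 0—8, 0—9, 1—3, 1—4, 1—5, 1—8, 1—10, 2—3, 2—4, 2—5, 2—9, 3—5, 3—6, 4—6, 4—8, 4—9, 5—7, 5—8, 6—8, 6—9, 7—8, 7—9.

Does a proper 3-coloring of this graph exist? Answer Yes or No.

The chromatic number is 3. 0, 2, 9 are mutually adjacent, so at least 3 colors are needed.
One proper 3-coloring: 0=b, 1=c, 2=c, 3=a, 4=b, 5=b, 6=c, 7=c, 8=a, 9=a, 10=a.
That is already a proper 3-coloring.

Yes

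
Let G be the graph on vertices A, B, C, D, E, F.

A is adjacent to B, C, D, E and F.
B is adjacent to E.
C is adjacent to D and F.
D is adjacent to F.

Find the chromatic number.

4

A, C, D, F are mutually adjacent (a clique of size 4), so at least 4 colors are needed.
One proper 4-coloring: A=1, B=3, C=4, D=2, E=2, F=3. Every edge joins two different colors.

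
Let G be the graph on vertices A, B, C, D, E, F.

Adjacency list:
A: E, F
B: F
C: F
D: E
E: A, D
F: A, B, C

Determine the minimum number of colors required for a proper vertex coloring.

2

A and E are adjacent, so at least 2 colors are needed.
2 colors suffice: color 1 → {E, F}; color 2 → {A, B, C, D}. Each edge has distinct colors on its endpoints.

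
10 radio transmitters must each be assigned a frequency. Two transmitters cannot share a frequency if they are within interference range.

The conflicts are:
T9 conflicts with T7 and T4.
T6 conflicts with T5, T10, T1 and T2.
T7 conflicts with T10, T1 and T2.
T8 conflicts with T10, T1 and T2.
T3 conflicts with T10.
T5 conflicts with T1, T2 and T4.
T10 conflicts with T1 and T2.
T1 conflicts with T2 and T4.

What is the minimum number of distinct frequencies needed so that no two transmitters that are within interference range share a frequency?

T6, T5, T1, T2 pairwise conflict, so at least 4 frequencies are needed.
4 frequencies suffice: frequency 1 → {T9, T3, T1}; frequency 2 → {T2, T4}; frequency 3 → {T5, T10}; frequency 4 → {T6, T7, T8}. No two conflicting transmitters share a frequency.

4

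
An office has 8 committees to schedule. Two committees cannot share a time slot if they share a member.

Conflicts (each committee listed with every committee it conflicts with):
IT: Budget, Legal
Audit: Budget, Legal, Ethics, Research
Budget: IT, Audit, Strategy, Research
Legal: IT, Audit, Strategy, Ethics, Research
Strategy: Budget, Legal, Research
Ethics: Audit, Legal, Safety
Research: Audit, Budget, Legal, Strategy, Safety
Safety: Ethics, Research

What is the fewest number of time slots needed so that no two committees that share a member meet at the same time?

Legal, Strategy, Research are mutually in conflict, so at least 3 time slots are needed.
A valid assignment using 3 time slots: IT=1, Audit=3, Budget=2, Legal=2, Strategy=3, Ethics=1, Research=1, Safety=2. Every pair that conflicts lands in different time slots.

3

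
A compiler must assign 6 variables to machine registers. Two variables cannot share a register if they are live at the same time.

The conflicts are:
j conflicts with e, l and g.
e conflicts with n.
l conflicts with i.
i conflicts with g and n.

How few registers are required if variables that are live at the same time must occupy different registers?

3

The cycle n-i-l-j-e-n has odd length 5, so it cannot be 2-colored; at least 3 registers are needed.
3 registers suffice: register 1 → {j, i}; register 2 → {l, g, n}; register 3 → {e}. No two conflicting variables share a register.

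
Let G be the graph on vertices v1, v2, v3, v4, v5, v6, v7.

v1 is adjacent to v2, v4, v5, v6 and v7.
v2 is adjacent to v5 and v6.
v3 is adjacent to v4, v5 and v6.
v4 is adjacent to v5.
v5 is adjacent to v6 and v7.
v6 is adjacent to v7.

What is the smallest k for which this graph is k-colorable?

v1, v2, v5, v6 form a clique, so at least 4 colors are needed.
One proper 4-coloring: v1=green, v2=yellow, v3=green, v4=blue, v5=red, v6=blue, v7=yellow. Every edge joins two different colors.

4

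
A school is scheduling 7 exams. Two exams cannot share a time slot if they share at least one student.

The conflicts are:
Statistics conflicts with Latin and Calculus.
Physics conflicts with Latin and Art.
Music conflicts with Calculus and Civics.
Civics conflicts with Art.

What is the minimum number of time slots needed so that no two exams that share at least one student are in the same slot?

3

The cycle Music-Civics-Art-Physics-Latin-Statistics-Calculus-Music has odd length 7, so it cannot be 2-colored; at least 3 time slots are needed.
A valid assignment using 3 time slots: Statistics=2, Physics=1, Latin=3, Music=2, Calculus=1, Civics=1, Art=2. No two conflicting exams share a time slot.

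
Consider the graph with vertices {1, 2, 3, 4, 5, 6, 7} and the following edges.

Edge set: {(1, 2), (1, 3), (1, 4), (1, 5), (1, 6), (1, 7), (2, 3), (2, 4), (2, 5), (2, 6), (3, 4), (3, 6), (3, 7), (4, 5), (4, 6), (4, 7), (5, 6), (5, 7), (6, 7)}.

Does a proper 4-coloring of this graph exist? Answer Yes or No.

No

1, 2, 3, 4, 6 are mutually adjacent (a clique of size 5), so at least 5 colors are needed.
So 4 colors are not enough.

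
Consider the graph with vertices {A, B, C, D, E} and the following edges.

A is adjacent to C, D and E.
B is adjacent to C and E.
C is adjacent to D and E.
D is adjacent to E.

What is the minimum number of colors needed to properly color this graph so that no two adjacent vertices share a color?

4

A, C, D, E are pairwise adjacent (a clique of size 4), so at least 4 colors are needed.
A valid assignment using 4 colors: A=yellow, B=green, C=red, D=green, E=blue. Each edge has distinct colors on its endpoints.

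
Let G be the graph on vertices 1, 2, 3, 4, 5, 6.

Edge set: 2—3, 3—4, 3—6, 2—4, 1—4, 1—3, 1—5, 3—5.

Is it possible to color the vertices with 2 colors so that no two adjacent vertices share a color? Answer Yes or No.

No

1, 3, 4 are pairwise adjacent, so at least 3 colors are needed.
So 2 colors are not enough.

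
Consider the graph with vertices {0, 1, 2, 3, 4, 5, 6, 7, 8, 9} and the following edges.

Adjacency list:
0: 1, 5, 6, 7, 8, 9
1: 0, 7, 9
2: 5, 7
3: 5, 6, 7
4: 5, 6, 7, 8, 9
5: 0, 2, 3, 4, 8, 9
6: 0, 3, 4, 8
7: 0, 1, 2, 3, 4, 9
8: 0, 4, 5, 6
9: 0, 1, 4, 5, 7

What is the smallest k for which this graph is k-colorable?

0, 1, 7, 9 are mutually adjacent (a clique of size 4), so at least 4 colors are needed.
4 colors suffice: color a → {5, 6, 7}; color b → {0, 2, 3, 4}; color c → {8, 9}; color d → {1}. Every edge joins two different colors.

4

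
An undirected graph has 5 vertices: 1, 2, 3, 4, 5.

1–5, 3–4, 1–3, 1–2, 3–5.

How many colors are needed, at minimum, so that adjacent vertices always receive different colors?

3

1, 3, 5 are mutually adjacent, so at least 3 colors are needed.
3 colors suffice: color a → {2, 3}; color b → {1, 4}; color c → {5}. Every edge joins two different colors.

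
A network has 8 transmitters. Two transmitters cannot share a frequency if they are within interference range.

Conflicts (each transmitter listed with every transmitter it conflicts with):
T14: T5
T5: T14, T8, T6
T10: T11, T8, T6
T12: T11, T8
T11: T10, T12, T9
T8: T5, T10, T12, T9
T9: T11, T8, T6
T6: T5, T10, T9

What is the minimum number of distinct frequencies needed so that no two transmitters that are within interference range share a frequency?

T8 and T9 conflict, so at least 2 frequencies are needed.
2 frequencies suffice: frequency 1 → {T14, T11, T8, T6}; frequency 2 → {T5, T10, T12, T9}. No two conflicting transmitters share a frequency.

2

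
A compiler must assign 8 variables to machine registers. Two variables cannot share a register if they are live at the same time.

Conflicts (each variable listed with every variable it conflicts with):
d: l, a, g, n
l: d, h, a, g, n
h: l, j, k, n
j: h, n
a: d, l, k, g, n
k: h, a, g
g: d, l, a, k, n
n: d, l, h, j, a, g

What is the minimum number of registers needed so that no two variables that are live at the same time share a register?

5

d, l, a, g, n are mutually in conflict, so at least 5 registers are needed.
A valid assignment using 5 registers: d=5, l=4, h=2, j=3, a=3, k=1, g=2, n=1. No two conflicting variables share a register.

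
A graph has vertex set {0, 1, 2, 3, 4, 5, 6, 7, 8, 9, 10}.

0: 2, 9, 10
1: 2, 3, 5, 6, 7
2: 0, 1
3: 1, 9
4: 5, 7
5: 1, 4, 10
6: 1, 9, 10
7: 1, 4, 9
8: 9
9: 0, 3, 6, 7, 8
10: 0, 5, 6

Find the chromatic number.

The cycle 9-0-2-1-7-9 has odd length 5, so it cannot be 2-colored; at least 3 colors are needed.
3 colors suffice: color a → {1, 4, 9, 10}; color b → {0, 3, 5, 6, 7, 8}; color c → {2}. No two adjacent vertices share a color.

3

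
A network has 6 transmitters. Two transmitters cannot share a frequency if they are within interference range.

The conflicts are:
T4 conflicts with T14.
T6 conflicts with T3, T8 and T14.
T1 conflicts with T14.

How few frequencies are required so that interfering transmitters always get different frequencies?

T1 and T14 conflict, so at least 2 frequencies are needed.
Using 2 frequencies: T4=2, T6=2, T3=1, T1=2, T8=1, T14=1. Each listed conflict is separated.

2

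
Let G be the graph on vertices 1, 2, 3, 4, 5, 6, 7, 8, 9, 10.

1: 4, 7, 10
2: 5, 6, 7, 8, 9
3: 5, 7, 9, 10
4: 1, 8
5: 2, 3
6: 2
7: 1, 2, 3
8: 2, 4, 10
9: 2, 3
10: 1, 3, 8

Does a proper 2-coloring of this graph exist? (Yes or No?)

No

The cycle 2-7-1-10-8-2 has odd length 5, so it cannot be 2-colored; at least 3 colors are needed.
So 2 colors are not enough.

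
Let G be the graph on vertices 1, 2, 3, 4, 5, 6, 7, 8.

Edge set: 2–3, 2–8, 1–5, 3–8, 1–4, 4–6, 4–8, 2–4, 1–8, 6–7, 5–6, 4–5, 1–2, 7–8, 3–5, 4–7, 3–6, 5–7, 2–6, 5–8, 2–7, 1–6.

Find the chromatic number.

4

2, 4, 7, 8 are mutually adjacent (a clique of size 4), so at least 4 colors are needed.
4 colors suffice: color red → {2, 5}; color blue → {3, 4}; color green → {6, 8}; color yellow → {1, 7}. Every edge joins two different colors.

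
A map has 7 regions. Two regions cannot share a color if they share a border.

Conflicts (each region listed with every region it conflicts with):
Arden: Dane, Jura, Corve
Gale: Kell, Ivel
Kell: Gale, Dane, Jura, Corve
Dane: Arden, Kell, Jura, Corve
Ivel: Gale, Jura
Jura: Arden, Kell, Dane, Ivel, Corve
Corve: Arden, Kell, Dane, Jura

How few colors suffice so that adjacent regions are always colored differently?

Kell, Dane, Jura, Corve pairwise conflict, so at least 4 colors are needed.
4 colors suffice: Arden=3, Gale=1, Kell=3, Dane=2, Ivel=2, Jura=1, Corve=4. No two conflicting regions share a color.

4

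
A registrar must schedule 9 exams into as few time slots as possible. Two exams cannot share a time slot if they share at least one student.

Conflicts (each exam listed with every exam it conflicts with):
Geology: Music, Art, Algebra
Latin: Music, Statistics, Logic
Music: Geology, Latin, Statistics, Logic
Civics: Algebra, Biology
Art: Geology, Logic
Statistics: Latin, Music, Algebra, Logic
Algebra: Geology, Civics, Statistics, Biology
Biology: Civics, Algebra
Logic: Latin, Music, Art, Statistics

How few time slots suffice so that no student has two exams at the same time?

Latin, Music, Statistics, Logic pairwise conflict, so at least 4 time slots are needed.
Using 4 time slots: Geology=3, Latin=4, Music=2, Civics=2, Art=2, Statistics=3, Algebra=1, Biology=3, Logic=1. Each listed conflict is separated.

4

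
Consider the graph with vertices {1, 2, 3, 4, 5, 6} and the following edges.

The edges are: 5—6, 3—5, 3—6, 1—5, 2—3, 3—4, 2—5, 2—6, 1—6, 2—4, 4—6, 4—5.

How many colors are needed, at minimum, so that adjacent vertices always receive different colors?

5

2, 3, 4, 5, 6 are mutually adjacent (a clique of size 5), so at least 5 colors are needed.
5 colors suffice: color red → {6}; color blue → {5}; color green → {1, 4}; color yellow → {3}; color purple → {2}. Each edge has distinct colors on its endpoints.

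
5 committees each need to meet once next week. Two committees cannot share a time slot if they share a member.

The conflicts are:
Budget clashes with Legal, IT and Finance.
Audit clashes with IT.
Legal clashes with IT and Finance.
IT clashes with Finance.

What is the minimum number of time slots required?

4

Budget, Legal, IT, Finance are mutually in conflict, so at least 4 time slots are needed.
4 time slots suffice: Budget=4, Audit=2, Legal=3, IT=1, Finance=2. Each listed conflict is separated.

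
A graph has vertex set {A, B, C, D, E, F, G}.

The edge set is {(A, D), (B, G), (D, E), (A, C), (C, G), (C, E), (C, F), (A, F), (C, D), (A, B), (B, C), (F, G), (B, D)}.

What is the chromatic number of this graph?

A, B, C, D are pairwise adjacent (a clique of size 4), so at least 4 colors are needed.
A valid assignment using 4 colors: A=4, B=2, C=1, D=3, E=2, F=2, G=3. Every edge joins two different colors.

4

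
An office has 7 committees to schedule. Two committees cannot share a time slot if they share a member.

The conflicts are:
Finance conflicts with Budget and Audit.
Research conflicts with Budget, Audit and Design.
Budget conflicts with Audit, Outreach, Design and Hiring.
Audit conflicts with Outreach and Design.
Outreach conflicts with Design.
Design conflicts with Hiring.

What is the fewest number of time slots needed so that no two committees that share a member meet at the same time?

Budget, Audit, Outreach, Design pairwise conflict, so at least 4 time slots are needed.
4 time slots suffice: Finance=2, Research=4, Budget=1, Audit=3, Outreach=4, Design=2, Hiring=3. Every pair that conflicts lands in different time slots.

4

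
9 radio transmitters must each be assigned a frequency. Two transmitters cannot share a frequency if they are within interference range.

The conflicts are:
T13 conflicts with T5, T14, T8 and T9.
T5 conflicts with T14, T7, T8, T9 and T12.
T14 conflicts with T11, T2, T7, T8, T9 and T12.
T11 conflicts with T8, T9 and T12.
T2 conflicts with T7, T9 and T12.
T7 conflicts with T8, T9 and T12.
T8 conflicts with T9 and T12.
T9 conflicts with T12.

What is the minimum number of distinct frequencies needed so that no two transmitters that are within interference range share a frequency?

6

T5, T14, T7, T8, T9, T12 all conflict with each other, so at least 6 frequencies are needed.
6 frequencies suffice: frequency 1 → {T9}; frequency 2 → {T14}; frequency 3 → {T13, T12}; frequency 4 → {T2, T8}; frequency 5 → {T5, T11}; frequency 6 → {T7}. No two conflicting transmitters share a frequency.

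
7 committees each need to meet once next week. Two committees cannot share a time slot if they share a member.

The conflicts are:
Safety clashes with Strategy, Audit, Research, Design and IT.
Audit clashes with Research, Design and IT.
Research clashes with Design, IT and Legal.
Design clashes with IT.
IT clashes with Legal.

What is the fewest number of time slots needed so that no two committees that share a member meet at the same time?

5

Safety, Audit, Research, Design, IT are mutually in conflict, so at least 5 time slots are needed.
A valid assignment using 5 time slots: Safety=1, Strategy=2, Audit=4, Research=3, Design=5, IT=2, Legal=1. Each listed conflict is separated.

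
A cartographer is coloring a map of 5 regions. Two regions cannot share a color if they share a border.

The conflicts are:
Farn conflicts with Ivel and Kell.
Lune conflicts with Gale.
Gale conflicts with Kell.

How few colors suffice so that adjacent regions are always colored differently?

Lune and Gale conflict, so at least 2 colors are needed.
2 colors suffice: color 1 → {Farn, Gale}; color 2 → {Ivel, Lune, Kell}. No two conflicting regions share a color.

2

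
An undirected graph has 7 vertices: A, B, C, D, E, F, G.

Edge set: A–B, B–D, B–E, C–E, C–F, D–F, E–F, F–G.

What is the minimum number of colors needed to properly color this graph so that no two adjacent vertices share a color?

3

C, E, F form a triangle, so at least 3 colors are needed.
3 colors suffice: color red → {B, F}; color blue → {A, D, E, G}; color green → {C}. No two adjacent vertices share a color.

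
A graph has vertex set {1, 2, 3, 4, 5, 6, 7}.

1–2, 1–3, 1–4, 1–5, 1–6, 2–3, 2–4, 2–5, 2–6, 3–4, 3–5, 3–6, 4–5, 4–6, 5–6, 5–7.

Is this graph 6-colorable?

The chromatic number is 6. 1, 2, 3, 4, 5, 6 are pairwise adjacent (a clique of size 6), so at least 6 colors are needed.
One proper 6-coloring: 1=f, 2=d, 3=b, 4=e, 5=a, 6=c, 7=b.
That is already a proper 6-coloring.

Yes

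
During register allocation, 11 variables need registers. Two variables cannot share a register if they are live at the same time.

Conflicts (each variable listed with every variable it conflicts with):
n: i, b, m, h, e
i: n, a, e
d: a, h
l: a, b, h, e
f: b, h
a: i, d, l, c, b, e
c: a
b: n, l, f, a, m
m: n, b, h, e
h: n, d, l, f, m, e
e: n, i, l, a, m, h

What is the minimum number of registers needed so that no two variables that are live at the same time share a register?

4

n, m, h, e pairwise conflict, so at least 4 registers are needed.
A valid assignment using 4 registers: n=3, i=4, d=1, l=3, f=3, a=2, c=1, b=1, m=4, h=2, e=1. Every pair that conflicts lands in different registers.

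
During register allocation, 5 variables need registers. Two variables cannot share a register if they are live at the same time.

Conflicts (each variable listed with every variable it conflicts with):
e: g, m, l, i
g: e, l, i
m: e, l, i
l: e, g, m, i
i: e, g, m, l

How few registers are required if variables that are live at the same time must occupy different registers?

e, m, l, i pairwise conflict, so at least 4 registers are needed.
4 registers suffice: register 1 → {e}; register 2 → {i}; register 3 → {l}; register 4 → {g, m}. No two conflicting variables share a register.

4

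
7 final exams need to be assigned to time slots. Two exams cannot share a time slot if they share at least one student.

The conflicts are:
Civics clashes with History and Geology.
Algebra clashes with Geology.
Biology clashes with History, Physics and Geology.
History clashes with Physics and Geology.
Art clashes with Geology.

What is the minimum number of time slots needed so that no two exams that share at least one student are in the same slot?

Civics, History, Geology are mutually in conflict, so at least 3 time slots are needed.
3 time slots suffice: time slot 1 → {Physics, Geology}; time slot 2 → {Algebra, History, Art}; time slot 3 → {Civics, Biology}. Each listed conflict is separated.

3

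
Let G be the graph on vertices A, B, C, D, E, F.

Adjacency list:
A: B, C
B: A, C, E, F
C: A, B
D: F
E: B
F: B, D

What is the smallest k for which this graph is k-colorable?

3

A, B, C form a triangle, so at least 3 colors are needed.
3 colors suffice: color 1 → {B, D}; color 2 → {C, E, F}; color 3 → {A}. Every edge joins two different colors.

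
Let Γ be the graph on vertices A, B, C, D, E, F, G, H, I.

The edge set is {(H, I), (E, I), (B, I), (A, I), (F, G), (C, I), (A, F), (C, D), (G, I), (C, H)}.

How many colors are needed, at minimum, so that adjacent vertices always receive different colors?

3

C, H, I are pairwise adjacent, so at least 3 colors are needed.
A valid assignment using 3 colors: A=blue, B=blue, C=blue, D=red, E=blue, F=red, G=blue, H=green, I=red. No two adjacent vertices share a color.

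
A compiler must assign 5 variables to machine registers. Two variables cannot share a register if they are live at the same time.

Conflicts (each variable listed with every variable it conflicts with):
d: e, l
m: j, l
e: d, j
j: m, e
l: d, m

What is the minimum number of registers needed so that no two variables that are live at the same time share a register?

3

The cycle j-m-l-d-e-j has odd length 5, so it cannot be 2-colored; at least 3 registers are needed.
3 registers suffice: d=3, m=2, e=2, j=1, l=1. Every pair that conflicts lands in different registers.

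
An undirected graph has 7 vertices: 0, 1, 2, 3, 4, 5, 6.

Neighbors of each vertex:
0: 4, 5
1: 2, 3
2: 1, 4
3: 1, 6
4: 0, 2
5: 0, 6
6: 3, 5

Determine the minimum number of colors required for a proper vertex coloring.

The cycle 4-0-5-6-3-1-2-4 has odd length 7, so it cannot be 2-colored; at least 3 colors are needed.
3 colors suffice: 0=red, 1=green, 2=red, 3=blue, 4=blue, 5=blue, 6=red. No two adjacent vertices share a color.

3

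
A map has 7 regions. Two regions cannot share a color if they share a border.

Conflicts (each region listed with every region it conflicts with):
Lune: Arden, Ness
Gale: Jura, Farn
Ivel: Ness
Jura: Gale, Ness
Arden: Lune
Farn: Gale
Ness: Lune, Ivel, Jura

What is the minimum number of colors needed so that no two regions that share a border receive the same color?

Lune and Ness conflict, so at least 2 colors are needed.
2 colors suffice: color 1 → {Gale, Arden, Ness}; color 2 → {Lune, Ivel, Jura, Farn}. Each listed conflict is separated.

2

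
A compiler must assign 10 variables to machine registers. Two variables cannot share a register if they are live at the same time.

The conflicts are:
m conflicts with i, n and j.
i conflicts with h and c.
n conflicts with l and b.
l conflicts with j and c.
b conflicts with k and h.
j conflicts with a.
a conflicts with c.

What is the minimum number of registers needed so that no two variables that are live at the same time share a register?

The cycle m-n-b-h-i-m has odd length 5, so it cannot be 2-colored; at least 3 registers are needed.
3 registers suffice: register 1 → {m, l, b, a}; register 2 → {i, n, k, j}; register 3 → {h, c}. Every pair that conflicts lands in different registers.

3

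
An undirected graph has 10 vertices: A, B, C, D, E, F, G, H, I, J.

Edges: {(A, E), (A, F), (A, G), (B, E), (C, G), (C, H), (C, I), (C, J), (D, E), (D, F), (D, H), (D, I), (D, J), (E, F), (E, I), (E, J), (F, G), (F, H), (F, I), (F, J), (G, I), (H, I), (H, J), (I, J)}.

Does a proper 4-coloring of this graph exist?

No

D, F, H, I, J are mutually adjacent (a clique of size 5), so at least 5 colors are needed.
So 4 colors are not enough.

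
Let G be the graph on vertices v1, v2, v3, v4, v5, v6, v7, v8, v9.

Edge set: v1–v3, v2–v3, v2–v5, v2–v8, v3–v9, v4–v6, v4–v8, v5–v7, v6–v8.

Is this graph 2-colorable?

v4, v6, v8 are mutually adjacent, so at least 3 colors are needed.
So 2 colors are not enough.

No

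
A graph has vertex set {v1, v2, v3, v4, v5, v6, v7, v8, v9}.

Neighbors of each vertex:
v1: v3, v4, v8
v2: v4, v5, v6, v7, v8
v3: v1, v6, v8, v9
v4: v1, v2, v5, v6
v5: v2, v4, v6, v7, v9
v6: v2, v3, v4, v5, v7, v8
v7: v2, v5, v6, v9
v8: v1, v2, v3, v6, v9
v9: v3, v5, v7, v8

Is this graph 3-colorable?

v2, v4, v5, v6 are pairwise adjacent (a clique of size 4), so at least 4 colors are needed.
So 3 colors are not enough.

No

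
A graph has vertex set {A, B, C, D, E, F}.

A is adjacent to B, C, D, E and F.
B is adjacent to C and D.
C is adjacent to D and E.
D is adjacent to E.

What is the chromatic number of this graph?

A, C, D, E are pairwise adjacent (a clique of size 4), so at least 4 colors are needed.
4 colors suffice: color 1 → {A}; color 2 → {D, F}; color 3 → {C}; color 4 → {B, E}. Each edge has distinct colors on its endpoints.

4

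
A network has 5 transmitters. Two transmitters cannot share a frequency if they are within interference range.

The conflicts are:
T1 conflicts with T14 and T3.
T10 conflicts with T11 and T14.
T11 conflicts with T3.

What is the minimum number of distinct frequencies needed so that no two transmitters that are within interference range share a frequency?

3

The cycle T11-T10-T14-T1-T3-T11 has odd length 5, so it cannot be 2-colored; at least 3 frequencies are needed.
3 frequencies suffice: frequency 1 → {T14, T3}; frequency 2 → {T1, T10}; frequency 3 → {T11}. Each listed conflict is separated.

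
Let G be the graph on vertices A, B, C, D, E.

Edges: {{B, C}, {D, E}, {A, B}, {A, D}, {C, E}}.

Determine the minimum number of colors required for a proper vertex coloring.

The cycle D-A-B-C-E-D has odd length 5, so it cannot be 2-colored; at least 3 colors are needed.
3 colors suffice: color 1 → {B, D}; color 2 → {A, E}; color 3 → {C}. Every edge joins two different colors.

3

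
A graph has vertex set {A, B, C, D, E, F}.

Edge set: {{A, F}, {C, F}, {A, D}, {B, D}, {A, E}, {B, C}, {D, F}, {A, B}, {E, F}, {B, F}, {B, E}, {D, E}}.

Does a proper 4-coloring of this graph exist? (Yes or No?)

No

A, B, D, E, F are mutually adjacent (a clique of size 5), so at least 5 colors are needed.
So 4 colors are not enough.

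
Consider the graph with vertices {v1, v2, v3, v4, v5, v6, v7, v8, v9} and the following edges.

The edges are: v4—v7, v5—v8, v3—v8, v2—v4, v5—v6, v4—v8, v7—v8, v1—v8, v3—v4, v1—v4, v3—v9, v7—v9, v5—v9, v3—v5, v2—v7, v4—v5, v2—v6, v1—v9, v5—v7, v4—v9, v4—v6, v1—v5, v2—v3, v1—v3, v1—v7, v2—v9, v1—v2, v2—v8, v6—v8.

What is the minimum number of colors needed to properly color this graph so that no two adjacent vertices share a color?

5

v1, v4, v5, v7, v8 are pairwise adjacent (a clique of size 5), so at least 5 colors are needed.
5 colors suffice: color 1 → {v4}; color 2 → {v1, v6}; color 3 → {v8, v9}; color 4 → {v2, v5}; color 5 → {v3, v7}. No two adjacent vertices share a color.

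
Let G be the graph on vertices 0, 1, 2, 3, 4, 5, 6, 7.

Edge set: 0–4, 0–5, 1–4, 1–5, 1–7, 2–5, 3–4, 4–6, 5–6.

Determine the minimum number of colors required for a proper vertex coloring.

2 and 5 are adjacent, so at least 2 colors are needed.
2 colors suffice: 0=b, 1=b, 2=b, 3=b, 4=a, 5=a, 6=b, 7=a. No two adjacent vertices share a color.

2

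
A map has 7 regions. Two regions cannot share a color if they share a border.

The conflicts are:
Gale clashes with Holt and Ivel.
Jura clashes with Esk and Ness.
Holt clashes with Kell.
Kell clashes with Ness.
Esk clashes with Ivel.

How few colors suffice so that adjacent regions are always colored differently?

3

The cycle Jura-Ness-Kell-Holt-Gale-Ivel-Esk-Jura has odd length 7, so it cannot be 2-colored; at least 3 colors are needed.
3 colors suffice: color 1 → {Jura, Holt, Ivel}; color 2 → {Gale, Kell, Esk}; color 3 → {Ness}. No two conflicting regions share a color.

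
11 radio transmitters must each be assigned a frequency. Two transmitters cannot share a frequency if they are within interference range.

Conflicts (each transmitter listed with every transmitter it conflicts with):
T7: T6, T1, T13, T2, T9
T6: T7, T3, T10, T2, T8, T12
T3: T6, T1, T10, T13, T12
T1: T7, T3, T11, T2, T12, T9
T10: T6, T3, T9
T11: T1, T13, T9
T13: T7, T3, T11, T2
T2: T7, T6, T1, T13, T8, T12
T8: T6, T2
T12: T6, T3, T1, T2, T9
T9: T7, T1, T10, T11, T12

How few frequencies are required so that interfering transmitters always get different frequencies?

T6, T3, T10 pairwise conflict, so at least 3 frequencies are needed.
3 frequencies suffice: frequency 1 → {T3, T2, T9}; frequency 2 → {T6, T1, T13}; frequency 3 → {T7, T10, T11, T8, T12}. No two conflicting transmitters share a frequency.

3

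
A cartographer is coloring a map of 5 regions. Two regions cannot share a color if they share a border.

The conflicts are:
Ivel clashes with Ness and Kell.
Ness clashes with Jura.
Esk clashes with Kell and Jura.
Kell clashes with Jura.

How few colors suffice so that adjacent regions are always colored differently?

Esk, Kell, Jura are mutually in conflict, so at least 3 colors are needed.
3 colors suffice: Ivel=1, Ness=2, Esk=3, Kell=2, Jura=1. Every pair that conflicts lands in different colors.

3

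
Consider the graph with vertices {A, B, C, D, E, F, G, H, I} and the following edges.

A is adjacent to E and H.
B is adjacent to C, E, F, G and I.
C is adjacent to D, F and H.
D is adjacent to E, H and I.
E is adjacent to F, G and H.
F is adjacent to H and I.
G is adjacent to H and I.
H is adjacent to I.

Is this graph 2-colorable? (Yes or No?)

G, H, I are mutually adjacent, so at least 3 colors are needed.
So 2 colors are not enough.

No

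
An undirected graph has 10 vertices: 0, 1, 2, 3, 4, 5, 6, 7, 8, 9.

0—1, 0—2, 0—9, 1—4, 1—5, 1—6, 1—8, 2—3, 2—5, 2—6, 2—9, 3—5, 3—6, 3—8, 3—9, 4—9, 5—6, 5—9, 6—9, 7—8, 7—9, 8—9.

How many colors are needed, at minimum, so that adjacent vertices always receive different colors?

5

2, 3, 5, 6, 9 form a clique, so at least 5 colors are needed.
5 colors suffice: 0=blue, 1=red, 2=yellow, 3=purple, 4=blue, 5=blue, 6=green, 7=green, 8=blue, 9=red. No two adjacent vertices share a color.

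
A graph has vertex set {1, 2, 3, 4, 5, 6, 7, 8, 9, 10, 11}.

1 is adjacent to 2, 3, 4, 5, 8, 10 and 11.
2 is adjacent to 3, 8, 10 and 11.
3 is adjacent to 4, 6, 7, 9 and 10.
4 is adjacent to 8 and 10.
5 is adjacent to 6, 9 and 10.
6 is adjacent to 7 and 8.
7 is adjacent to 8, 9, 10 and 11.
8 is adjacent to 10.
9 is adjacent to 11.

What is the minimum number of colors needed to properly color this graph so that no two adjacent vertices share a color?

4

1, 2, 8, 10 are mutually adjacent (a clique of size 4), so at least 4 colors are needed.
4 colors suffice: color red → {6, 9, 10}; color blue → {1, 7}; color green → {3, 5, 8, 11}; color yellow → {2, 4}. Every edge joins two different colors.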